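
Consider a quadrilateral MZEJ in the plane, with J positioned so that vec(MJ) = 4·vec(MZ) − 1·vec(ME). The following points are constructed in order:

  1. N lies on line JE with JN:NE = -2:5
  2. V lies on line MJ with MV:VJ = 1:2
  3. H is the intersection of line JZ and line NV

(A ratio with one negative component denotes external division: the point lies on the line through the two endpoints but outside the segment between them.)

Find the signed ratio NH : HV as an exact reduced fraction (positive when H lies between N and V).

NH:HV = -2

Assign M = (0, 0), Z = (1, 0), E = (0, 1), J = (4, -1) — the answer is frame-independent, so this choice is without loss of generality.
1. N lies on line JE with JN:NE = -2:5 ⇒ N = (20/3, -7/3)
2. V lies on line MJ with MV:VJ = 1:2 ⇒ V = (4/3, -1/3)
3. H is the intersection of line JZ and line NV ⇒ H = (-4, 5/3)
H = N + t·(V−N) with t = 2, so NH:HV = t:(1−t) = 2:-1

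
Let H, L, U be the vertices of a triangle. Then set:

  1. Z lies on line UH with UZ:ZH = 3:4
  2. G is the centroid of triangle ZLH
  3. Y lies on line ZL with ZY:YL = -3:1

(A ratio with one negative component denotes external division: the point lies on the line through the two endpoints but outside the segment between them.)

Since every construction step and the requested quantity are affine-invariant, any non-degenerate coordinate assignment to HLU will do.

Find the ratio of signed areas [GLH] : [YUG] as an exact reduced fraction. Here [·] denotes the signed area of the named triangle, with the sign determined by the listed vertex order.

[GLH]:[YUG] = -8/33

Assign H = (0, 0), L = (1, 0), U = (0, 1) — the answer is frame-independent, so this choice is without loss of generality.
1. Z lies on line UH with UZ:ZH = 3:4 ⇒ Z = (0, 4/7)
2. G is the centroid of triangle ZLH ⇒ G = (1/3, 4/21)
3. Y lies on line ZL with ZY:YL = -3:1 ⇒ Y = (3/2, -2/7)
2·[GLH] = -4/21, 2·[YUG] = 11/14
[GLH]:[YUG] = -4/21:11/14 = -8/33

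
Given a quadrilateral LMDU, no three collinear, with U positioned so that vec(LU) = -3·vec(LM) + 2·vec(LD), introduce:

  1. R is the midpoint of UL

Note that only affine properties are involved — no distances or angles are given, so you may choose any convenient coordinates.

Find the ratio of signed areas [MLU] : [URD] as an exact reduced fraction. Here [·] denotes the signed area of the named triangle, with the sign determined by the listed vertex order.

[MLU]:[URD] = -4/3

Assign L = (0, 0), M = (1, 0), D = (0, 1), U = (-3, 2) — the answer is frame-independent, so this choice is without loss of generality.
1. R is the midpoint of UL ⇒ R = (-3/2, 1)
2·[MLU] = -2, 2·[URD] = 3/2
[MLU]:[URD] = -2:3/2 = -4/3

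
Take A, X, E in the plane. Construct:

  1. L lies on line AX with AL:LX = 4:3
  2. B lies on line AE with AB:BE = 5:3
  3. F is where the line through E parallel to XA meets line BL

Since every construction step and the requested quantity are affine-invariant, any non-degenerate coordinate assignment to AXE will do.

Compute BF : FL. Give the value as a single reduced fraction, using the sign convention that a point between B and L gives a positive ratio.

BF:FL = -3/8

Choose coordinates A = (0, 0), X = (1, 0), E = (0, 1).
1. L lies on line AX with AL:LX = 4:3 ⇒ L = (4/7, 0)
2. B lies on line AE with AB:BE = 5:3 ⇒ B = (0, 5/8)
3. F is where the line through E parallel to XA meets line BL ⇒ F = (-12/35, 1)
F = B + t·(L−B) with t = -3/5, so BF:FL = t:(1−t) = -3/5:8/5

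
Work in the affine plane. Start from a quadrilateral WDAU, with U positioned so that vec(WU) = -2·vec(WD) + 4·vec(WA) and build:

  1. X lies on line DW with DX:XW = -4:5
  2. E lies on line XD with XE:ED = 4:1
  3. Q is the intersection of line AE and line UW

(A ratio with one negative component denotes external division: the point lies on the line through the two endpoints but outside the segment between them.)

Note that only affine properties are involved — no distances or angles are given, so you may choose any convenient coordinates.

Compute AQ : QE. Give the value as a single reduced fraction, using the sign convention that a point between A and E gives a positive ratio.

Work in coordinates with W = (0, 0), D = (1, 0), A = (0, 1), U = (-2, 4).
1. X lies on line DW with DX:XW = -4:5 ⇒ X = (5, 0)
2. E lies on line XD with XE:ED = 4:1 ⇒ E = (9/5, 0)
3. Q is the intersection of line AE and line UW ⇒ Q = (-9/13, 18/13)
Q = A + t·(E−A) with t = -5/13, so AQ:QE = t:(1−t) = -5/13:18/13

AQ:QE = -5/18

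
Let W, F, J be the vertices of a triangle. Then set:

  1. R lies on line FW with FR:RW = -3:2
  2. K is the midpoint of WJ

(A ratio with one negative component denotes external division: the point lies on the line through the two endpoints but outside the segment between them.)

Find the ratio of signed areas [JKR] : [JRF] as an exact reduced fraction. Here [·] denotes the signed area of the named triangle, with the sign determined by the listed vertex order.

[JKR]:[JRF] = -1/3

Work in coordinates with W = (0, 0), F = (1, 0), J = (0, 1).
1. R lies on line FW with FR:RW = -3:2 ⇒ R = (-2, 0)
2. K is the midpoint of WJ ⇒ K = (0, 1/2)
2·[JKR] = -1, 2·[JRF] = 3
[JKR]:[JRF] = -1:3 = -1/3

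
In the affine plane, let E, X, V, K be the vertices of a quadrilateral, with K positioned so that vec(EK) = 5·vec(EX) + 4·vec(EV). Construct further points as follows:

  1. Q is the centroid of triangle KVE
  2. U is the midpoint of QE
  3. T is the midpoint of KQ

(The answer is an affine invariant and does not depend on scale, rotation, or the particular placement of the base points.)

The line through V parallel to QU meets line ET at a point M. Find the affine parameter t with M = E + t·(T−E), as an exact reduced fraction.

t = -2

Assign E = (0, 0), X = (1, 0), V = (0, 1), K = (5, 4) — the answer is frame-independent, so this choice is without loss of generality.
1. Q is the centroid of triangle KVE ⇒ Q = (5/3, 5/3)
2. U is the midpoint of QE ⇒ U = (5/6, 5/6)
3. T is the midpoint of KQ ⇒ T = (10/3, 17/6)
through V parallel to QU: direction (-5/6, -5/6); meets ET at M = (-20/3, -17/3)
M = E + t·(T−E) with t = -2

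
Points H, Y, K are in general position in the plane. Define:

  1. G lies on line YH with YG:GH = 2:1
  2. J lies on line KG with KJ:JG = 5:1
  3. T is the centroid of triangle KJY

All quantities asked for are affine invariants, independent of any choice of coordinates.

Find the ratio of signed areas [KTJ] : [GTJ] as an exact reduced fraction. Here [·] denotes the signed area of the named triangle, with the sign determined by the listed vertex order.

[KTJ]:[GTJ] = -5

Choose coordinates H = (0, 0), Y = (1, 0), K = (0, 1).
1. G lies on line YH with YG:GH = 2:1 ⇒ G = (1/3, 0)
2. J lies on line KG with KJ:JG = 5:1 ⇒ J = (5/18, 1/6)
3. T is the centroid of triangle KJY ⇒ T = (23/54, 7/18)
2·[KTJ] = -5/27, 2·[GTJ] = 1/27
[KTJ]:[GTJ] = -5/27:1/27 = -5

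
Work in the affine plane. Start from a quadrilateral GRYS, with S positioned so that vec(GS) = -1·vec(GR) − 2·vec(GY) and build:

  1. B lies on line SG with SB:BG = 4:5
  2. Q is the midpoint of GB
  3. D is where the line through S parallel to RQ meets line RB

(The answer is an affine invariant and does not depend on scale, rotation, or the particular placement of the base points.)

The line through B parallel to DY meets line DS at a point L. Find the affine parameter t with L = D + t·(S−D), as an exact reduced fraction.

Set G = (0, 0), R = (1, 0), Y = (0, 1), S = (-1, -2); any affine frame gives the same invariant.
1. B lies on line SG with SB:BG = 4:5 ⇒ B = (-5/9, -10/9)
2. Q is the midpoint of GB ⇒ Q = (-5/18, -5/9)
3. D is where the line through S parallel to RQ meets line RB ⇒ D = (-137/45, -26/9)
through B parallel to DY: direction (137/45, 35/9); meets DS at L = (-3667/2655, -1150/531)
L = D + t·(S−D) with t = 48/59

t = 48/59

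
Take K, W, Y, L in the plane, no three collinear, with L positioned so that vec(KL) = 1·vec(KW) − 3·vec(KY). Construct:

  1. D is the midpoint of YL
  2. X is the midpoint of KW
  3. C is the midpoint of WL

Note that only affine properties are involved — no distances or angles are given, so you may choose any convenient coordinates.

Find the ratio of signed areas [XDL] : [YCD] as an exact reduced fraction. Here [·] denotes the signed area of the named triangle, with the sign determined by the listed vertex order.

[XDL]:[YCD] = -2/3

Work in coordinates with K = (0, 0), W = (1, 0), Y = (0, 1), L = (1, -3).
1. D is the midpoint of YL ⇒ D = (1/2, -1)
2. X is the midpoint of KW ⇒ X = (1/2, 0)
3. C is the midpoint of WL ⇒ C = (1, -3/2)
2·[XDL] = 1/2, 2·[YCD] = -3/4
[XDL]:[YCD] = 1/2:-3/4 = -2/3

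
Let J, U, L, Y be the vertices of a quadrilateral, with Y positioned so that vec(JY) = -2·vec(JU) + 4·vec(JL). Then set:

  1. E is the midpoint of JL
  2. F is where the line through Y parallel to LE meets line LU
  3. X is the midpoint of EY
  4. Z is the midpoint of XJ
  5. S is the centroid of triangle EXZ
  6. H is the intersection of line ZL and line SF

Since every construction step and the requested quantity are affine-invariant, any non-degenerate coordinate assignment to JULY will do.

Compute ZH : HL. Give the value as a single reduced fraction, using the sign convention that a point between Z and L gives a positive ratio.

Choose coordinates J = (0, 0), U = (1, 0), L = (0, 1), Y = (-2, 4).
1. E is the midpoint of JL ⇒ E = (0, 1/2)
2. F is where the line through Y parallel to LE meets line LU ⇒ F = (-2, 3)
3. X is the midpoint of EY ⇒ X = (-1, 9/4)
4. Z is the midpoint of XJ ⇒ Z = (-1/2, 9/8)
5. S is the centroid of triangle EXZ ⇒ S = (-1/2, 31/24)
6. H is the intersection of line ZL and line SF ⇒ H = (-5/16, 69/64)
H = Z + t·(L−Z) with t = 3/8, so ZH:HL = t:(1−t) = 3/8:5/8

ZH:HL = 3/5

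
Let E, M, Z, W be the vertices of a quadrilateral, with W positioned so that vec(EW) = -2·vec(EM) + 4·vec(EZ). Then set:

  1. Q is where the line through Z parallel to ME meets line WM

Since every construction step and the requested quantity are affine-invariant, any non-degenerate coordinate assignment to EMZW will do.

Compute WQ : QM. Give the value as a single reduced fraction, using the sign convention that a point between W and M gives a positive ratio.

WQ:QM = 3

Set E = (0, 0), M = (1, 0), Z = (0, 1), W = (-2, 4); any affine frame gives the same invariant.
1. Q is where the line through Z parallel to ME meets line WM ⇒ Q = (1/4, 1)
Q = W + t·(M−W) with t = 3/4, so WQ:QM = t:(1−t) = 3/4:1/4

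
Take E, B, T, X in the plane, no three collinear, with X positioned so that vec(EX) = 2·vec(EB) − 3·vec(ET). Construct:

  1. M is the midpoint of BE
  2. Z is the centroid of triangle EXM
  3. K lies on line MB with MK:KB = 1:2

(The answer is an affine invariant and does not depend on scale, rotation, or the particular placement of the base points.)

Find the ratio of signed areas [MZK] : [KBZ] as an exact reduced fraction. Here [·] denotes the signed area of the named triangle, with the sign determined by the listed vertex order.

[MZK]:[KBZ] = -1/2

Assign E = (0, 0), B = (1, 0), T = (0, 1), X = (2, -3) — the answer is frame-independent, so this choice is without loss of generality.
1. M is the midpoint of BE ⇒ M = (1/2, 0)
2. Z is the centroid of triangle EXM ⇒ Z = (5/6, -1)
3. K lies on line MB with MK:KB = 1:2 ⇒ K = (2/3, 0)
2·[MZK] = 1/6, 2·[KBZ] = -1/3
[MZK]:[KBZ] = 1/6:-1/3 = -1/2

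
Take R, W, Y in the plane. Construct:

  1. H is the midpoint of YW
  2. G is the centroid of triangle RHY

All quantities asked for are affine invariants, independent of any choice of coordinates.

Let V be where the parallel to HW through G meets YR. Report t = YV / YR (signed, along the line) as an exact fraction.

Assign R = (0, 0), W = (1, 0), Y = (0, 1) — the answer is frame-independent, so this choice is without loss of generality.
1. H is the midpoint of YW ⇒ H = (1/2, 1/2)
2. G is the centroid of triangle RHY ⇒ G = (1/6, 1/2)
through G parallel to HW: direction (1/2, -1/2); meets YR at V = (0, 2/3)
V = Y + t·(R−Y) with t = 1/3

t = 1/3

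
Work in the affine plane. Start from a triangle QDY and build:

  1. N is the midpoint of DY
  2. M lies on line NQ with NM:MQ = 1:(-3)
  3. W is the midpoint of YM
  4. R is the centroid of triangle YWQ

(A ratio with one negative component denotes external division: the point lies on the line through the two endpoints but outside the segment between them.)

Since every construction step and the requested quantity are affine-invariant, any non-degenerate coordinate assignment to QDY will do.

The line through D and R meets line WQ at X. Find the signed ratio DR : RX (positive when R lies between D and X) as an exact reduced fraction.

Choose coordinates Q = (0, 0), D = (1, 0), Y = (0, 1).
1. N is the midpoint of DY ⇒ N = (1/2, 1/2)
2. M lies on line NQ with NM:MQ = 1:(-3) ⇒ M = (3/4, 3/4)
3. W is the midpoint of YM ⇒ W = (3/8, 7/8)
4. R is the centroid of triangle YWQ ⇒ R = (1/8, 5/8)
line DR meets WQ at X = (15/64, 35/64)
R = D + t·(X−D) with t = 8/7, so DR:RX = 8/7:-1/7

DR:RX = -8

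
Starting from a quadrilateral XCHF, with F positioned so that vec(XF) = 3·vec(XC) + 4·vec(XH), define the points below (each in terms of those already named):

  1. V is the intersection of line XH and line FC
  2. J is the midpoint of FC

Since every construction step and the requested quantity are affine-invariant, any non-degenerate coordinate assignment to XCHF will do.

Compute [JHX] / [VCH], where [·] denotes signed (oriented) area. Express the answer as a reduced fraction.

Set X = (0, 0), C = (1, 0), H = (0, 1), F = (3, 4); any affine frame gives the same invariant.
1. V is the intersection of line XH and line FC ⇒ V = (0, -2)
2. J is the midpoint of FC ⇒ J = (2, 2)
2·[JHX] = 2, 2·[VCH] = 3
[JHX]:[VCH] = 2:3 = 2/3

[JHX]:[VCH] = 2/3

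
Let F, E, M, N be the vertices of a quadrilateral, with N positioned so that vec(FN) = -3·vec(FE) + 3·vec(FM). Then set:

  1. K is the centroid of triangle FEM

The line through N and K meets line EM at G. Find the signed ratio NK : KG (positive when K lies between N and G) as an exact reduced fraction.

Work in coordinates with F = (0, 0), E = (1, 0), M = (0, 1), N = (-3, 3).
1. K is the centroid of triangle FEM ⇒ K = (1/3, 1/3)
line NK meets EM at G = (2, -1)
K = N + t·(G−N) with t = 2/3, so NK:KG = 2/3:1/3

NK:KG = 2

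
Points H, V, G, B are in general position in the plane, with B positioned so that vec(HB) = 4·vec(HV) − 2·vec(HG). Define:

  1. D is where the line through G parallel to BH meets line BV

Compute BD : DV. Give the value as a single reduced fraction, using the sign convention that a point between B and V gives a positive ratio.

Assign H = (0, 0), V = (1, 0), G = (0, 1), B = (4, -2) — the answer is frame-independent, so this choice is without loss of generality.
1. D is where the line through G parallel to BH meets line BV ⇒ D = (-2, 2)
D = B + t·(V−B) with t = 2, so BD:DV = t:(1−t) = 2:-1

BD:DV = -2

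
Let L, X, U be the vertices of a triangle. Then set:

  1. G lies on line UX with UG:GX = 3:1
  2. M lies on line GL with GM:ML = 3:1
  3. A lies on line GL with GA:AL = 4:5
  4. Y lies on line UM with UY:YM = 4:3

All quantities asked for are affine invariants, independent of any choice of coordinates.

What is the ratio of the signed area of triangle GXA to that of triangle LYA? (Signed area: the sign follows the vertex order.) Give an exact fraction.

Work in coordinates with L = (0, 0), X = (1, 0), U = (0, 1).
1. G lies on line UX with UG:GX = 3:1 ⇒ G = (3/4, 1/4)
2. M lies on line GL with GM:ML = 3:1 ⇒ M = (3/16, 1/16)
3. A lies on line GL with GA:AL = 4:5 ⇒ A = (5/12, 5/36)
4. Y lies on line UM with UY:YM = 4:3 ⇒ Y = (3/28, 13/28)
2·[GXA] = -1/9, 2·[LYA] = -5/28
[GXA]:[LYA] = -1/9:-5/28 = 28/45

[GXA]:[LYA] = 28/45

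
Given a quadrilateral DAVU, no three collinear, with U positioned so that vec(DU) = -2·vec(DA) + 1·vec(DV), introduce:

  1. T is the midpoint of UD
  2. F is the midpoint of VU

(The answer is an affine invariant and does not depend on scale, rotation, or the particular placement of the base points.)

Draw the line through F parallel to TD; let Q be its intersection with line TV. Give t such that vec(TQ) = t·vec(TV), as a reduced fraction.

t = 1/2

Assign D = (0, 0), A = (1, 0), V = (0, 1), U = (-2, 1) — the answer is frame-independent, so this choice is without loss of generality.
1. T is the midpoint of UD ⇒ T = (-1, 1/2)
2. F is the midpoint of VU ⇒ F = (-1, 1)
through F parallel to TD: direction (1, -1/2); meets TV at Q = (-1/2, 3/4)
Q = T + t·(V−T) with t = 1/2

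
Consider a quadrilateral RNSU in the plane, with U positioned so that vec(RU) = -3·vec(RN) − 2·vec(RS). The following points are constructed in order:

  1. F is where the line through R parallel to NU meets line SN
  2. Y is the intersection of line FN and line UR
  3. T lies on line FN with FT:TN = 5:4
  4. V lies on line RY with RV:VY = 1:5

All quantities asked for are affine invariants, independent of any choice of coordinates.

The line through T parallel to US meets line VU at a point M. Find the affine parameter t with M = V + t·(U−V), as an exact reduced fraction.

t = -181/279

Set R = (0, 0), N = (1, 0), S = (0, 1), U = (-3, -2); any affine frame gives the same invariant.
1. F is where the line through R parallel to NU meets line SN ⇒ F = (2/3, 1/3)
2. Y is the intersection of line FN and line UR ⇒ Y = (3/5, 2/5)
3. T lies on line FN with FT:TN = 5:4 ⇒ T = (23/27, 4/27)
4. V lies on line RY with RV:VY = 1:5 ⇒ V = (1/10, 1/15)
through T parallel to US: direction (3, 3); meets VU at M = (19/9, 38/27)
M = V + t·(U−V) with t = -181/279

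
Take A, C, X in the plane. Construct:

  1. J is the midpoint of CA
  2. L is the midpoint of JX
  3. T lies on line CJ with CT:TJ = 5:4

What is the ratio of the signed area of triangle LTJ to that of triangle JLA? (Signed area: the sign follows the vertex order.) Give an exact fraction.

Work in coordinates with A = (0, 0), C = (1, 0), X = (0, 1).
1. J is the midpoint of CA ⇒ J = (1/2, 0)
2. L is the midpoint of JX ⇒ L = (1/4, 1/2)
3. T lies on line CJ with CT:TJ = 5:4 ⇒ T = (13/18, 0)
2·[LTJ] = -1/9, 2·[JLA] = 1/4
[LTJ]:[JLA] = -1/9:1/4 = -4/9

[LTJ]:[JLA] = -4/9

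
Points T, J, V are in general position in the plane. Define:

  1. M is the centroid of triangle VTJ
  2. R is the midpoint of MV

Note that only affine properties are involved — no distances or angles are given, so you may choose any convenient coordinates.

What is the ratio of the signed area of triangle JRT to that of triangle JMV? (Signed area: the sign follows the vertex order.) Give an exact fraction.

Set T = (0, 0), J = (1, 0), V = (0, 1); any affine frame gives the same invariant.
1. M is the centroid of triangle VTJ ⇒ M = (1/3, 1/3)
2. R is the midpoint of MV ⇒ R = (1/6, 2/3)
2·[JRT] = 2/3, 2·[JMV] = -1/3
[JRT]:[JMV] = 2/3:-1/3 = -2

[JRT]:[JMV] = -2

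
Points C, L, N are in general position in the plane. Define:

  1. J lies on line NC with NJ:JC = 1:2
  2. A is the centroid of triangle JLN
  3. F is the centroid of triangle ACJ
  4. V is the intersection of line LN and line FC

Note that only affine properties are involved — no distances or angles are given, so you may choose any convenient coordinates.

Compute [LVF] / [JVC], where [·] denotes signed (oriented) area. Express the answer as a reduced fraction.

[LVF]:[JVC] = -143/54

Work in coordinates with C = (0, 0), L = (1, 0), N = (0, 1).
1. J lies on line NC with NJ:JC = 1:2 ⇒ J = (0, 2/3)
2. A is the centroid of triangle JLN ⇒ A = (1/3, 5/9)
3. F is the centroid of triangle ACJ ⇒ F = (1/9, 11/27)
4. V is the intersection of line LN and line FC ⇒ V = (3/14, 11/14)
2·[LVF] = 143/378, 2·[JVC] = -1/7
[LVF]:[JVC] = 143/378:-1/7 = -143/54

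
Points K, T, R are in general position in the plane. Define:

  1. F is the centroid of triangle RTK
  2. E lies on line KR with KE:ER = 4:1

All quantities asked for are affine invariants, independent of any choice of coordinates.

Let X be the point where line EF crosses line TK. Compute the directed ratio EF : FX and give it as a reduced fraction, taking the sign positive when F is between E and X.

EF:FX = 7/5

Assign K = (0, 0), T = (1, 0), R = (0, 1) — the answer is frame-independent, so this choice is without loss of generality.
1. F is the centroid of triangle RTK ⇒ F = (1/3, 1/3)
2. E lies on line KR with KE:ER = 4:1 ⇒ E = (0, 4/5)
line EF meets TK at X = (4/7, 0)
F = E + t·(X−E) with t = 7/12, so EF:FX = 7/12:5/12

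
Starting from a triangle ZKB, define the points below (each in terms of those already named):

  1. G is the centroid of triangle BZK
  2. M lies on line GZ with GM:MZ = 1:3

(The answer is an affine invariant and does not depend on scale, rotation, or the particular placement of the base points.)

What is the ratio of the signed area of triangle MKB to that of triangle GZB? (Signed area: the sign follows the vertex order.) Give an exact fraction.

Work in coordinates with Z = (0, 0), K = (1, 0), B = (0, 1).
1. G is the centroid of triangle BZK ⇒ G = (1/3, 1/3)
2. M lies on line GZ with GM:MZ = 1:3 ⇒ M = (1/4, 1/4)
2·[MKB] = 1/2, 2·[GZB] = -1/3
[MKB]:[GZB] = 1/2:-1/3 = -3/2

[MKB]:[GZB] = -3/2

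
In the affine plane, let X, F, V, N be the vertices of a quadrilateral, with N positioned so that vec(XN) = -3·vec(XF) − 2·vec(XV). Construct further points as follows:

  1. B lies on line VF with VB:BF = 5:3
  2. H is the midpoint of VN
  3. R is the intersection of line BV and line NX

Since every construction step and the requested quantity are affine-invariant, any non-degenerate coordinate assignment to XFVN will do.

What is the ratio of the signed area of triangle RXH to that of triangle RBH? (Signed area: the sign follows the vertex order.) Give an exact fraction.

Choose coordinates X = (0, 0), F = (1, 0), V = (0, 1), N = (-3, -2).
1. B lies on line VF with VB:BF = 5:3 ⇒ B = (5/8, 3/8)
2. H is the midpoint of VN ⇒ H = (-3/2, -1/2)
3. R is the intersection of line BV and line NX ⇒ R = (3/5, 2/5)
2·[RXH] = -3/10, 2·[RBH] = -3/40
[RXH]:[RBH] = -3/10:-3/40 = 4

[RXH]:[RBH] = 4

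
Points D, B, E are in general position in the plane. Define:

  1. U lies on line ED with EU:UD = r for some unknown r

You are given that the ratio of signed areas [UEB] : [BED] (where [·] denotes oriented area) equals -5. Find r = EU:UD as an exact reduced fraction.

Set D = (0, 0), B = (1, 0), E = (0, 1); any affine frame gives the same invariant.
1. With EU:UD = r, write λ = r/(r+1) so U = E + λ·(D−E); U is affine-linear in λ
Every point depending on U is an affine combination of U and λ-independent points, so each such coordinate is linear in λ; the λ² term in each signed area is a multiple of (D−E)×(D−E) = 0, so 2·[UEB] and 2·[BED] are each linear in λ. Evaluating at λ=0 and λ=1:
  2·[UEB] = −λ,   2·[BED] = 1
So [UEB]:[BED] = (−λ) / (1). Setting this equal to -5:
  −λ = -5·(1)  ⇒  λ = 5
Then r = λ/(1−λ) = (5)/(-4) = -5/4. Check: with r = -5/4, U = (0, -4) and [UEB]:[BED] = -5 as required.

r = -5/4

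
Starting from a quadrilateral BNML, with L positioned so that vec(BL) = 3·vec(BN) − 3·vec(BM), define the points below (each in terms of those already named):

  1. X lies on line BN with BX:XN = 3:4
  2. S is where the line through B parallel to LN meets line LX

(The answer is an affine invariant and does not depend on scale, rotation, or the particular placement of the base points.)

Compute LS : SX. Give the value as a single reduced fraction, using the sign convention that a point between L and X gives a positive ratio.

LS:SX = -7/3

Set B = (0, 0), N = (1, 0), M = (0, 1), L = (3, -3); any affine frame gives the same invariant.
1. X lies on line BN with BX:XN = 3:4 ⇒ X = (3/7, 0)
2. S is where the line through B parallel to LN meets line LX ⇒ S = (-3/2, 9/4)
S = L + t·(X−L) with t = 7/4, so LS:SX = t:(1−t) = 7/4:-3/4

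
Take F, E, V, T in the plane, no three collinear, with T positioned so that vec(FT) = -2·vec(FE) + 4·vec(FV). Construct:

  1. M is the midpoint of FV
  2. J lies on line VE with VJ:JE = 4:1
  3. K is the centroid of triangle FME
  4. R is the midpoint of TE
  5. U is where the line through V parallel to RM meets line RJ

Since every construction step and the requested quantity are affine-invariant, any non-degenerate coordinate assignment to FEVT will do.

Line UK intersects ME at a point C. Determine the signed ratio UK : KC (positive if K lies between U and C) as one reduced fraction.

UK:KC = -48/7

Assign F = (0, 0), E = (1, 0), V = (0, 1), T = (-2, 4) — the answer is frame-independent, so this choice is without loss of generality.
1. M is the midpoint of FV ⇒ M = (0, 1/2)
2. J lies on line VE with VJ:JE = 4:1 ⇒ J = (4/5, 1/5)
3. K is the centroid of triangle FME ⇒ K = (1/3, 1/6)
4. R is the midpoint of TE ⇒ R = (-1/2, 2)
5. U is where the line through V parallel to RM meets line RJ ⇒ U = (-4/21, 11/7)
line UK meets ME at C = (37/144, 107/288)
K = U + t·(C−U) with t = 48/41, so UK:KC = 48/41:-7/41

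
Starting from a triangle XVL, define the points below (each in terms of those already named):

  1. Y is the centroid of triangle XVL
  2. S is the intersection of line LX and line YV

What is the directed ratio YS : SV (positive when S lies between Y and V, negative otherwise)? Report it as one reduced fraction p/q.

YS:SV = -1/3

Assign X = (0, 0), V = (1, 0), L = (0, 1) — the answer is frame-independent, so this choice is without loss of generality.
1. Y is the centroid of triangle XVL ⇒ Y = (1/3, 1/3)
2. S is the intersection of line LX and line YV ⇒ S = (0, 1/2)
S = Y + t·(V−Y) with t = -1/2, so YS:SV = t:(1−t) = -1/2:3/2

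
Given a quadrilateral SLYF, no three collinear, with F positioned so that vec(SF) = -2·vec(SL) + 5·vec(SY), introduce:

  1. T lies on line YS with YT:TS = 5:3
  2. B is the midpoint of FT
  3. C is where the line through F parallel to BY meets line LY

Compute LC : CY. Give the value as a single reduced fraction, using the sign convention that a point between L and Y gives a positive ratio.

Set S = (0, 0), L = (1, 0), Y = (0, 1), F = (-2, 5); any affine frame gives the same invariant.
1. T lies on line YS with YT:TS = 5:3 ⇒ T = (0, 3/8)
2. B is the midpoint of FT ⇒ B = (-1, 43/16)
3. C is where the line through F parallel to BY meets line LY ⇒ C = (10/11, 1/11)
C = L + t·(Y−L) with t = 1/11, so LC:CY = t:(1−t) = 1/11:10/11

LC:CY = 1/10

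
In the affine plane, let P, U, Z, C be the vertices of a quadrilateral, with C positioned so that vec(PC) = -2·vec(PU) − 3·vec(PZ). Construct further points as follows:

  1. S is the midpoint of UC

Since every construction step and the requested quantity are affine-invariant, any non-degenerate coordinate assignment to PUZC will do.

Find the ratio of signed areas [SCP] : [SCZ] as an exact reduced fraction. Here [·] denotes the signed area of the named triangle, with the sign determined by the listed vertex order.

Assign P = (0, 0), U = (1, 0), Z = (0, 1), C = (-2, -3) — the answer is frame-independent, so this choice is without loss of generality.
1. S is the midpoint of UC ⇒ S = (-1/2, -3/2)
2·[SCP] = -3/2, 2·[SCZ] = -3
[SCP]:[SCZ] = -3/2:-3 = 1/2

[SCP]:[SCZ] = 1/2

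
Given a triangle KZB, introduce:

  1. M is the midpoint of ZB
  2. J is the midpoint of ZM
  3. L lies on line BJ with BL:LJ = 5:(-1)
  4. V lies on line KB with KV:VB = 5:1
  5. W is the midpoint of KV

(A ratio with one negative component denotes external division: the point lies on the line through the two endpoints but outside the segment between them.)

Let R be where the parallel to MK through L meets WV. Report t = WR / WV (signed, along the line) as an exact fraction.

Set K = (0, 0), Z = (1, 0), B = (0, 1); any affine frame gives the same invariant.
1. M is the midpoint of ZB ⇒ M = (1/2, 1/2)
2. J is the midpoint of ZM ⇒ J = (3/4, 1/4)
3. L lies on line BJ with BL:LJ = 5:(-1) ⇒ L = (15/16, 1/16)
4. V lies on line KB with KV:VB = 5:1 ⇒ V = (0, 5/6)
5. W is the midpoint of KV ⇒ W = (0, 5/12)
through L parallel to MK: direction (-1/2, -1/2); meets WV at R = (0, -7/8)
R = W + t·(V−W) with t = -31/10

t = -31/10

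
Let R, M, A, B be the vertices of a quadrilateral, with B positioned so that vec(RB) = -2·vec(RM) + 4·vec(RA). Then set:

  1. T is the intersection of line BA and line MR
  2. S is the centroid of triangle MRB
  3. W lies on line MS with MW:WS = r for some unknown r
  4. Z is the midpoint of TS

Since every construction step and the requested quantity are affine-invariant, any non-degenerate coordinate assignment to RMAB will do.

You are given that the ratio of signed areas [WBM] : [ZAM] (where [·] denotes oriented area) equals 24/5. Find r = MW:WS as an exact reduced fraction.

r = 3/2

Set R = (0, 0), M = (1, 0), A = (0, 1), B = (-2, 4); any affine frame gives the same invariant.
1. T is the intersection of line BA and line MR ⇒ T = (2/3, 0)
2. S is the centroid of triangle MRB ⇒ S = (-1/3, 4/3)
3. With MW:WS = r, write λ = r/(r+1) so W = M + λ·(S−M); W is affine-linear in λ
4. Z is the midpoint of TS ⇒ Z = (1/6, 2/3)
Every point depending on W is an affine combination of W and λ-independent points, so each such coordinate is linear in λ; the λ² term in each signed area is a multiple of (S−M)×(S−M) = 0, so 2·[WBM] and 2·[ZAM] are each linear in λ. Evaluating at λ=0 and λ=1:
  2·[WBM] = -4/3·λ,   2·[ZAM] = -1/6
So [WBM]:[ZAM] = (-4/3·λ) / (-1/6). Setting this equal to 24/5:
  -4/3·λ = 24/5·(-1/6)  ⇒  λ = 3/5
Then r = λ/(1−λ) = (3/5)/(2/5) = 3/2. Check: with r = 3/2, W = (1/5, 4/5) and [WBM]:[ZAM] = 24/5 as required.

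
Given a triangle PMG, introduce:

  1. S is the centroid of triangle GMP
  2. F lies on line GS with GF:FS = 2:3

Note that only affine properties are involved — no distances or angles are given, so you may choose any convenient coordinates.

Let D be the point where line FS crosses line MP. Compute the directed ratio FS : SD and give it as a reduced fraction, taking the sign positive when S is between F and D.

Assign P = (0, 0), M = (1, 0), G = (0, 1) — the answer is frame-independent, so this choice is without loss of generality.
1. S is the centroid of triangle GMP ⇒ S = (1/3, 1/3)
2. F lies on line GS with GF:FS = 2:3 ⇒ F = (2/15, 11/15)
line FS meets MP at D = (1/2, 0)
S = F + t·(D−F) with t = 6/11, so FS:SD = 6/11:5/11

FS:SD = 6/5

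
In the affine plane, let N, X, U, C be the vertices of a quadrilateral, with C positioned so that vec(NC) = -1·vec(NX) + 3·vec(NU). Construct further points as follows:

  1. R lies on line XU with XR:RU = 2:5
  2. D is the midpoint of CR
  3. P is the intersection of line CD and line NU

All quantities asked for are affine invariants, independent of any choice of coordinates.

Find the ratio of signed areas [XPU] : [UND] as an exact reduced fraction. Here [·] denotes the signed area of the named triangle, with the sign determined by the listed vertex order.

Choose coordinates N = (0, 0), X = (1, 0), U = (0, 1), C = (-1, 3).
1. R lies on line XU with XR:RU = 2:5 ⇒ R = (5/7, 2/7)
2. D is the midpoint of CR ⇒ D = (-1/7, 23/14)
3. P is the intersection of line CD and line NU ⇒ P = (0, 17/12)
2·[XPU] = 5/12, 2·[UND] = -1/7
[XPU]:[UND] = 5/12:-1/7 = -35/12

[XPU]:[UND] = -35/12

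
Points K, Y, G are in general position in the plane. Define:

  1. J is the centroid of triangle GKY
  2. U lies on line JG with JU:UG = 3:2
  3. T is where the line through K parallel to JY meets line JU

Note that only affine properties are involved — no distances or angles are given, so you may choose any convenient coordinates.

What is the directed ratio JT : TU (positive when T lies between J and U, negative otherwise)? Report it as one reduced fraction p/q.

Set K = (0, 0), Y = (1, 0), G = (0, 1); any affine frame gives the same invariant.
1. J is the centroid of triangle GKY ⇒ J = (1/3, 1/3)
2. U lies on line JG with JU:UG = 3:2 ⇒ U = (2/15, 11/15)
3. T is where the line through K parallel to JY meets line JU ⇒ T = (2/3, -1/3)
T = J + t·(U−J) with t = -5/3, so JT:TU = t:(1−t) = -5/3:8/3

JT:TU = -5/8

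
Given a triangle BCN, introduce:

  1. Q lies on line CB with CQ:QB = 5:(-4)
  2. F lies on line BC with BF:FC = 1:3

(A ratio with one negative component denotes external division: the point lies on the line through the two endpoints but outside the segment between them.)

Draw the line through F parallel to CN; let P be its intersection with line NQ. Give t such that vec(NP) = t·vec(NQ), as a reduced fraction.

t = 3/20

Work in coordinates with B = (0, 0), C = (1, 0), N = (0, 1).
1. Q lies on line CB with CQ:QB = 5:(-4) ⇒ Q = (-4, 0)
2. F lies on line BC with BF:FC = 1:3 ⇒ F = (1/4, 0)
through F parallel to CN: direction (-1, 1); meets NQ at P = (-3/5, 17/20)
P = N + t·(Q−N) with t = 3/20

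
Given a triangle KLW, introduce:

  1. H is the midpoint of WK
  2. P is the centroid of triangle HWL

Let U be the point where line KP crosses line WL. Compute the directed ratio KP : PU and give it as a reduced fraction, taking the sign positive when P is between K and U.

Assign K = (0, 0), L = (1, 0), W = (0, 1) — the answer is frame-independent, so this choice is without loss of generality.
1. H is the midpoint of WK ⇒ H = (0, 1/2)
2. P is the centroid of triangle HWL ⇒ P = (1/3, 1/2)
line KP meets WL at U = (2/5, 3/5)
P = K + t·(U−K) with t = 5/6, so KP:PU = 5/6:1/6

KP:PU = 5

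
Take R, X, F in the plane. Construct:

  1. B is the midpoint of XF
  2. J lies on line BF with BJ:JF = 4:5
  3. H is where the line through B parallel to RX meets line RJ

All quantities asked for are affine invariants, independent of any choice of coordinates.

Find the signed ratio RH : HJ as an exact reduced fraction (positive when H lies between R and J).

RH:HJ = 9/4

Assign R = (0, 0), X = (1, 0), F = (0, 1) — the answer is frame-independent, so this choice is without loss of generality.
1. B is the midpoint of XF ⇒ B = (1/2, 1/2)
2. J lies on line BF with BJ:JF = 4:5 ⇒ J = (5/18, 13/18)
3. H is where the line through B parallel to RX meets line RJ ⇒ H = (5/26, 1/2)
H = R + t·(J−R) with t = 9/13, so RH:HJ = t:(1−t) = 9/13:4/13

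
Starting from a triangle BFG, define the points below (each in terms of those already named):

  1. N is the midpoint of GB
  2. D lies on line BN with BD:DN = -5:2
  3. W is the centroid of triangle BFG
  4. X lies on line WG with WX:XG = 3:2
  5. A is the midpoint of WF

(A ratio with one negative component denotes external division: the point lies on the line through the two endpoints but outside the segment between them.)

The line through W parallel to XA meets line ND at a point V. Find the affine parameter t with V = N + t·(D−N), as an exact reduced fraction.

t = 9/16

Assign B = (0, 0), F = (1, 0), G = (0, 1) — the answer is frame-independent, so this choice is without loss of generality.
1. N is the midpoint of GB ⇒ N = (0, 1/2)
2. D lies on line BN with BD:DN = -5:2 ⇒ D = (0, 5/6)
3. W is the centroid of triangle BFG ⇒ W = (1/3, 1/3)
4. X lies on line WG with WX:XG = 3:2 ⇒ X = (2/15, 11/15)
5. A is the midpoint of WF ⇒ A = (2/3, 1/6)
through W parallel to XA: direction (8/15, -17/30); meets ND at V = (0, 11/16)
V = N + t·(D−N) with t = 9/16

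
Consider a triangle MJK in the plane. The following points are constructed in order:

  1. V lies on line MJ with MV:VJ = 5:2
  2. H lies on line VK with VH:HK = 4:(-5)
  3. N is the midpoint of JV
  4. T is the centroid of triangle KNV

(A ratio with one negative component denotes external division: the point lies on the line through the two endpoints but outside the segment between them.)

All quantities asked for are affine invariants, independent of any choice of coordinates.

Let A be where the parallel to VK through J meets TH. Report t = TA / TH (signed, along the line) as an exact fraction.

Work in coordinates with M = (0, 0), J = (1, 0), K = (0, 1).
1. V lies on line MJ with MV:VJ = 5:2 ⇒ V = (5/7, 0)
2. H lies on line VK with VH:HK = 4:(-5) ⇒ H = (25/7, -4)
3. N is the midpoint of JV ⇒ N = (6/7, 0)
4. T is the centroid of triangle KNV ⇒ T = (11/21, 1/3)
through J parallel to VK: direction (-5/7, 1); meets TH at A = (-103/7, 22)
A = T + t·(H−T) with t = -5

t = -5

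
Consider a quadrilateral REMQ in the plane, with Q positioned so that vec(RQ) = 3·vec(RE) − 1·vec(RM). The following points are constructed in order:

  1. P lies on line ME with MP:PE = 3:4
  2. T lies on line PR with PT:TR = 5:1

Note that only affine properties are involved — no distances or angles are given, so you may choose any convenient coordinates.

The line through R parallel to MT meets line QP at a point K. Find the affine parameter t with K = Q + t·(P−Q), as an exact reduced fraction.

t = 37/31

Assign R = (0, 0), E = (1, 0), M = (0, 1), Q = (3, -1) — the answer is frame-independent, so this choice is without loss of generality.
1. P lies on line ME with MP:PE = 3:4 ⇒ P = (3/7, 4/7)
2. T lies on line PR with PT:TR = 5:1 ⇒ T = (1/14, 2/21)
through R parallel to MT: direction (1/14, -19/21); meets QP at K = (-15/217, 190/217)
K = Q + t·(P−Q) with t = 37/31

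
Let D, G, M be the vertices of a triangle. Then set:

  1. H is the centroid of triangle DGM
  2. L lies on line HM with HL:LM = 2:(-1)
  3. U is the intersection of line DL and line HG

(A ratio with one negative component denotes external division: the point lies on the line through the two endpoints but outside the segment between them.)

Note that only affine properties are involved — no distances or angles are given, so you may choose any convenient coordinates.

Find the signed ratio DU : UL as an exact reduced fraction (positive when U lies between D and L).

DU:UL = 1/2

Work in coordinates with D = (0, 0), G = (1, 0), M = (0, 1).
1. H is the centroid of triangle DGM ⇒ H = (1/3, 1/3)
2. L lies on line HM with HL:LM = 2:(-1) ⇒ L = (-1/3, 5/3)
3. U is the intersection of line DL and line HG ⇒ U = (-1/9, 5/9)
U = D + t·(L−D) with t = 1/3, so DU:UL = t:(1−t) = 1/3:2/3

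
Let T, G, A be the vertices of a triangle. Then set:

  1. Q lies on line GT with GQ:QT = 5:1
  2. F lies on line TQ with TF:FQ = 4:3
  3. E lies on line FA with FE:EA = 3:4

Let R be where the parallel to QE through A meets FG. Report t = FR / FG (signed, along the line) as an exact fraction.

t = 7/38

Work in coordinates with T = (0, 0), G = (1, 0), A = (0, 1).
1. Q lies on line GT with GQ:QT = 5:1 ⇒ Q = (1/6, 0)
2. F lies on line TQ with TF:FQ = 4:3 ⇒ F = (2/21, 0)
3. E lies on line FA with FE:EA = 3:4 ⇒ E = (8/147, 3/7)
through A parallel to QE: direction (-11/98, 3/7); meets FG at R = (11/42, 0)
R = F + t·(G−F) with t = 7/38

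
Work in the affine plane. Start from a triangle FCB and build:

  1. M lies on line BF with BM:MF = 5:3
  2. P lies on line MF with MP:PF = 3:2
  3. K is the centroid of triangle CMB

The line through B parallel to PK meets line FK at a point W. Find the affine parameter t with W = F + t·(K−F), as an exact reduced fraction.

t = 20/3

Assign F = (0, 0), C = (1, 0), B = (0, 1) — the answer is frame-independent, so this choice is without loss of generality.
1. M lies on line BF with BM:MF = 5:3 ⇒ M = (0, 3/8)
2. P lies on line MF with MP:PF = 3:2 ⇒ P = (0, 3/20)
3. K is the centroid of triangle CMB ⇒ K = (1/3, 11/24)
through B parallel to PK: direction (1/3, 37/120); meets FK at W = (20/9, 55/18)
W = F + t·(K−F) with t = 20/3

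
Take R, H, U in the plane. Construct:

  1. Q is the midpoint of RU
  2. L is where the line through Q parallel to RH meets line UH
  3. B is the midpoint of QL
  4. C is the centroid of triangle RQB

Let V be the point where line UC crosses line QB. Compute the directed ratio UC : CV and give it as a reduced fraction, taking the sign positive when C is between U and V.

Choose coordinates R = (0, 0), H = (1, 0), U = (0, 1).
1. Q is the midpoint of RU ⇒ Q = (0, 1/2)
2. L is where the line through Q parallel to RH meets line UH ⇒ L = (1/2, 1/2)
3. B is the midpoint of QL ⇒ B = (1/4, 1/2)
4. C is the centroid of triangle RQB ⇒ C = (1/12, 1/3)
line UC meets QB at V = (1/16, 1/2)
C = U + t·(V−U) with t = 4/3, so UC:CV = 4/3:-1/3

UC:CV = -4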